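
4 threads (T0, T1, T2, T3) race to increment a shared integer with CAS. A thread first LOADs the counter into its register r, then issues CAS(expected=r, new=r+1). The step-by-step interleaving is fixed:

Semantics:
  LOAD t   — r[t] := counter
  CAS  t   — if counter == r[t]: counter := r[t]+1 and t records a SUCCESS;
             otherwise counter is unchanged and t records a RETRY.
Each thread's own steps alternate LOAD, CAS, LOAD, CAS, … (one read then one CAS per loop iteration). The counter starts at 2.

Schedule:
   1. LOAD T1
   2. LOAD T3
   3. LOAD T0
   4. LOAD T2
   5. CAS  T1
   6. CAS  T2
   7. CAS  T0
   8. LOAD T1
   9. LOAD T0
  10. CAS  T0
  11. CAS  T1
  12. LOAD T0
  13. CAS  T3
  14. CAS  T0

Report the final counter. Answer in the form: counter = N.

#1 T1 reads 2
#2 T3 reads 2
#3 T0 reads 2
#4 T2 reads 2
#5 T1 CAS(2→3) writes; counter now 3
#6 T2 CAS(2→3) fails; counter now 3
#7 T0 CAS(2→3) fails; counter now 3
#8 T1 reads 3
#9 T0 reads 3
#10 T0 CAS(3→4) writes; counter now 4
#11 T1 CAS(3→4) fails; counter now 4
#12 T0 reads 4
#13 T3 CAS(2→3) fails; counter now 4
#14 T0 CAS(4→5) writes; counter now 5

counter = 5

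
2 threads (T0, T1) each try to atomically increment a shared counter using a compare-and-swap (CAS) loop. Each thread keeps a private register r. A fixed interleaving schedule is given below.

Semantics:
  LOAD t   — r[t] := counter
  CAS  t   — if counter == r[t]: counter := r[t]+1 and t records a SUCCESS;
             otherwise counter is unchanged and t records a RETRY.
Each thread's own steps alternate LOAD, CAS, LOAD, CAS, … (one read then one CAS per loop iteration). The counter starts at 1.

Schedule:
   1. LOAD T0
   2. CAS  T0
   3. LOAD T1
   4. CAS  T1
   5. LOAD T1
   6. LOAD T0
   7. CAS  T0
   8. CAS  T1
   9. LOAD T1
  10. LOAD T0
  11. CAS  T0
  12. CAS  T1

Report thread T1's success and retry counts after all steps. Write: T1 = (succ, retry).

T1 = (1, 2)

T0 LOAD — after: cnt=1, r=1 — load
T0 CAS — after: cnt=2, r=1 — ok
T1 LOAD — after: cnt=2, r=2 — load
T1 CAS — after: cnt=3, r=2 — ok
T1 LOAD — after: cnt=3, r=3 — load
T0 LOAD — after: cnt=3, r=3 — load
T0 CAS — after: cnt=4, r=3 — ok
T1 CAS — after: cnt=4, r=3 — retry
T1 LOAD — after: cnt=4, r=4 — load
T0 LOAD — after: cnt=4, r=4 — load
T0 CAS — after: cnt=5, r=4 — ok
T1 CAS — after: cnt=5, r=4 — retry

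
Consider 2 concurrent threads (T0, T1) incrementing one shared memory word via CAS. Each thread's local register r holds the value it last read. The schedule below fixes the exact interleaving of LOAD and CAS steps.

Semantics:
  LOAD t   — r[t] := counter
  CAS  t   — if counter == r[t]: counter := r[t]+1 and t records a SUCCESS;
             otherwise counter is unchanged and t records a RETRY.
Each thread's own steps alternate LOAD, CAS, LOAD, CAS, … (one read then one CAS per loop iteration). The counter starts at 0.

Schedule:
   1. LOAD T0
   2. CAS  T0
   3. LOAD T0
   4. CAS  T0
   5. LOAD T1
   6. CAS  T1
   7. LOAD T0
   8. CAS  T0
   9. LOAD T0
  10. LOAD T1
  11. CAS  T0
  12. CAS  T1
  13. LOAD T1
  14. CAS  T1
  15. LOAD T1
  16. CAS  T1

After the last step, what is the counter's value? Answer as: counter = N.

step 1: T0 LOAD ⇒ load; ctr=0 reg=0
step 2: T0 CAS ⇒ ok; ctr=1 reg=0
step 3: T0 LOAD ⇒ load; ctr=1 reg=1
step 4: T0 CAS ⇒ ok; ctr=2 reg=1
step 5: T1 LOAD ⇒ load; ctr=2 reg=2
step 6: T1 CAS ⇒ ok; ctr=3 reg=2
step 7: T0 LOAD ⇒ load; ctr=3 reg=3
step 8: T0 CAS ⇒ ok; ctr=4 reg=3
step 9: T0 LOAD ⇒ load; ctr=4 reg=4
step 10: T1 LOAD ⇒ load; ctr=4 reg=4
step 11: T0 CAS ⇒ ok; ctr=5 reg=4
step 12: T1 CAS ⇒ retry; ctr=5 reg=4
step 13: T1 LOAD ⇒ load; ctr=5 reg=5
step 14: T1 CAS ⇒ ok; ctr=6 reg=5
step 15: T1 LOAD ⇒ load; ctr=6 reg=6
step 16: T1 CAS ⇒ ok; ctr=7 reg=6

counter = 7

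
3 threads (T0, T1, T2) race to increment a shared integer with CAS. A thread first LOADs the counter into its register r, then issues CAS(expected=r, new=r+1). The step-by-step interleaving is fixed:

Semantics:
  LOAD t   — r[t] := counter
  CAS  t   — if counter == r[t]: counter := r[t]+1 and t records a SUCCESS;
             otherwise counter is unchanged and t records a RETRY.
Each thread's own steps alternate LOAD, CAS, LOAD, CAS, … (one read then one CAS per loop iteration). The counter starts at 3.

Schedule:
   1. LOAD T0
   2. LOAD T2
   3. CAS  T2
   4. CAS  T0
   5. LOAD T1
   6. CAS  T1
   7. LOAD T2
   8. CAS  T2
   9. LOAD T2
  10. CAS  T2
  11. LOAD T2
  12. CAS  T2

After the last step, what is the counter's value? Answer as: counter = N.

1. LOAD T0 → mem=3 r[T0]=3 [LOAD]
2. LOAD T2 → mem=3 r[T2]=3 [LOAD]
3. CAS T2 → mem=4 r[T2]=3 [OK]
4. CAS T0 → mem=4 r[T0]=3 [RETRY]
5. LOAD T1 → mem=4 r[T1]=4 [LOAD]
6. CAS T1 → mem=5 r[T1]=4 [OK]
7. LOAD T2 → mem=5 r[T2]=5 [LOAD]
8. CAS T2 → mem=6 r[T2]=5 [OK]
9. LOAD T2 → mem=6 r[T2]=6 [LOAD]
10. CAS T2 → mem=7 r[T2]=6 [OK]
11. LOAD T2 → mem=7 r[T2]=7 [LOAD]
12. CAS T2 → mem=8 r[T2]=7 [OK]

counter = 8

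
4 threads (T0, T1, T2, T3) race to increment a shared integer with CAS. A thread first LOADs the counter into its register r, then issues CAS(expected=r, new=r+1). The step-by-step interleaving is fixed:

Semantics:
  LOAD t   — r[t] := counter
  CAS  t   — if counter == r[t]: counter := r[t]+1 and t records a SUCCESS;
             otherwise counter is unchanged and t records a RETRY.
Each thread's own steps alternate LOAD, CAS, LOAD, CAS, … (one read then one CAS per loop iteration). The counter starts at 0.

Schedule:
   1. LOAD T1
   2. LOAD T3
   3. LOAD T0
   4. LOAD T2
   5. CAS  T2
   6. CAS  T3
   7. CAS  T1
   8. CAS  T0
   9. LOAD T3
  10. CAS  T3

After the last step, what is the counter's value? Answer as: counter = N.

T1 LOAD — after: cnt=0, r=0 — load
T3 LOAD — after: cnt=0, r=0 — load
T0 LOAD — after: cnt=0, r=0 — load
T2 LOAD — after: cnt=0, r=0 — load
T2 CAS — after: cnt=1, r=0 — ok
T3 CAS — after: cnt=1, r=0 — retry
T1 CAS — after: cnt=1, r=0 — retry
T0 CAS — after: cnt=1, r=0 — retry
T3 LOAD — after: cnt=1, r=1 — load
T3 CAS — after: cnt=2, r=1 — ok

counter = 2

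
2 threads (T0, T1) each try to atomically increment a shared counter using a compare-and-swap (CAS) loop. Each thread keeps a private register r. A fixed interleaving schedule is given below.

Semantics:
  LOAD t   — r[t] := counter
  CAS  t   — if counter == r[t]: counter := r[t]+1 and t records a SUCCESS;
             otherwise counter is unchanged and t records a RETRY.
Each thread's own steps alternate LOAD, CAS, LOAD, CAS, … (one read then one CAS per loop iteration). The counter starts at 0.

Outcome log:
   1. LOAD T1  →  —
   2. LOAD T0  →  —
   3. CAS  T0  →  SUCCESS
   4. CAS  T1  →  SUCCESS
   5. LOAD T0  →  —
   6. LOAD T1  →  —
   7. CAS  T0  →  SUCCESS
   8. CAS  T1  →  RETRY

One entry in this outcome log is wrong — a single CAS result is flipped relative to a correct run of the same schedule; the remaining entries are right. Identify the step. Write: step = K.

step = 4

Reference trace:
T1 LOAD — after: cnt=0, r=0 — load
T0 LOAD — after: cnt=0, r=0 — load
T0 CAS — after: cnt=1, r=0 — ok
T1 CAS — after: cnt=1, r=0 — retry
T0 LOAD — after: cnt=1, r=1 — load
T1 LOAD — after: cnt=1, r=1 — load
T0 CAS — after: cnt=2, r=1 — ok
T1 CAS — after: cnt=2, r=1 — retry
Flip is step 4.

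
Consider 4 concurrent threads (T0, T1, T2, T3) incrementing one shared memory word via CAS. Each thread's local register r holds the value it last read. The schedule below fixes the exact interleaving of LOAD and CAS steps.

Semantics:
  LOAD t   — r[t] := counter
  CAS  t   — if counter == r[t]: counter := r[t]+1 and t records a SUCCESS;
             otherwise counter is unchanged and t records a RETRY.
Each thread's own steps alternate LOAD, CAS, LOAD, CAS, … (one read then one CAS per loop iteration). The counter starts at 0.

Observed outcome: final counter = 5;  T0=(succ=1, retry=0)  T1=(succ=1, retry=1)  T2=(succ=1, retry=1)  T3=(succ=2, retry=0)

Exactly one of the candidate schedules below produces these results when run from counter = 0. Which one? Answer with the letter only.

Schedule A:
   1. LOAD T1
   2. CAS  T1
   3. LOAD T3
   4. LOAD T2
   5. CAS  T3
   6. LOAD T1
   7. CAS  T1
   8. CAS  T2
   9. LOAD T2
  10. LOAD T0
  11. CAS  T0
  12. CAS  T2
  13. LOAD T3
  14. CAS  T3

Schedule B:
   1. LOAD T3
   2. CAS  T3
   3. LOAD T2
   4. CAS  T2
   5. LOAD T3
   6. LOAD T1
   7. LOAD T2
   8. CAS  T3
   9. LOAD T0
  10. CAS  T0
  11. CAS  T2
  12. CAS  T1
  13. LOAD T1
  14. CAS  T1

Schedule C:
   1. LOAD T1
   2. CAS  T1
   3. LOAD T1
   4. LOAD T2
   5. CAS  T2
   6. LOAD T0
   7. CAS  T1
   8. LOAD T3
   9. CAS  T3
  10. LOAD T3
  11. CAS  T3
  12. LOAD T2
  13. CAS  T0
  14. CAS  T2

Simulating candidate B:
   1) LOAD T3:  M=0  r_T3=0
   2) CAS  T3:  M=1  r_T3=0 ✓
   3) LOAD T2:  M=1  r_T2=1
   4) CAS  T2:  M=2  r_T2=1 ✓
   5) LOAD T3:  M=2  r_T3=2
   6) LOAD T1:  M=2  r_T1=2
   7) LOAD T2:  M=2  r_T2=2
   8) CAS  T3:  M=3  r_T3=2 ✓
   9) LOAD T0:  M=3  r_T0=3
  10) CAS  T0:  M=4  r_T0=3 ✓
  11) CAS  T2:  M=4  r_T2=2 ✗
  12) CAS  T1:  M=4  r_T1=2 ✗
  13) LOAD T1:  M=4  r_T1=4
  14) CAS  T1:  M=5  r_T1=4 ✓

B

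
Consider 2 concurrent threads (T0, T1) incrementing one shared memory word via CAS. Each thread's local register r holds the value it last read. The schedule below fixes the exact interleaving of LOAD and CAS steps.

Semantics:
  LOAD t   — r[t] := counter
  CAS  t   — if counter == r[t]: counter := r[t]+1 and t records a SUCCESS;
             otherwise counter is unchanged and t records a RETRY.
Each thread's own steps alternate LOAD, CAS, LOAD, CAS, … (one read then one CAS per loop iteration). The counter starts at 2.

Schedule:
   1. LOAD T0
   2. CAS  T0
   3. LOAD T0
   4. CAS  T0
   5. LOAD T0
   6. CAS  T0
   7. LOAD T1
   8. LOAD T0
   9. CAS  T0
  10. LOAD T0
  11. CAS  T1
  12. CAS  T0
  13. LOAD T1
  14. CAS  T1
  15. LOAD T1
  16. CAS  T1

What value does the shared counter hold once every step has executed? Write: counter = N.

   1) LOAD T0:  M=2  r_T0=2
   2) CAS  T0:  M=3  r_T0=2 ✓
   3) LOAD T0:  M=3  r_T0=3
   4) CAS  T0:  M=4  r_T0=3 ✓
   5) LOAD T0:  M=4  r_T0=4
   6) CAS  T0:  M=5  r_T0=4 ✓
   7) LOAD T1:  M=5  r_T1=5
   8) LOAD T0:  M=5  r_T0=5
   9) CAS  T0:  M=6  r_T0=5 ✓
  10) LOAD T0:  M=6  r_T0=6
  11) CAS  T1:  M=6  r_T1=5 ✗
  12) CAS  T0:  M=7  r_T0=6 ✓
  13) LOAD T1:  M=7  r_T1=7
  14) CAS  T1:  M=8  r_T1=7 ✓
  15) LOAD T1:  M=8  r_T1=8
  16) CAS  T1:  M=9  r_T1=8 ✓

counter = 9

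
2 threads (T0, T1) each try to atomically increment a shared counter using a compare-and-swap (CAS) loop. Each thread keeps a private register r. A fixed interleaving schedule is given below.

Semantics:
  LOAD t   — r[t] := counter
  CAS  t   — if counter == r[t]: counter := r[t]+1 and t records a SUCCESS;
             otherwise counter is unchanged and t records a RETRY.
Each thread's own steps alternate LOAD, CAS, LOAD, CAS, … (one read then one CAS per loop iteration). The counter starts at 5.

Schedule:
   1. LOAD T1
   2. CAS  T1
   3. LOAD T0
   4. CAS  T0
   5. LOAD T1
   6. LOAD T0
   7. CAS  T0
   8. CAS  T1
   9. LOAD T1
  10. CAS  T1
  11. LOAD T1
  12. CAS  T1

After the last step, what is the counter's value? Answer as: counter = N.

counter = 10

[1] T1.load  rd  (counter 5, T1.r 5)
[2] T1.cas  hit  (counter 6, T1.r 5)
[3] T0.load  rd  (counter 6, T0.r 6)
[4] T0.cas  hit  (counter 7, T0.r 6)
[5] T1.load  rd  (counter 7, T1.r 7)
[6] T0.load  rd  (counter 7, T0.r 7)
[7] T0.cas  hit  (counter 8, T0.r 7)
[8] T1.cas  miss  (counter 8, T1.r 7)
[9] T1.load  rd  (counter 8, T1.r 8)
[10] T1.cas  hit  (counter 9, T1.r 8)
[11] T1.load  rd  (counter 9, T1.r 9)
[12] T1.cas  hit  (counter 10, T1.r 9)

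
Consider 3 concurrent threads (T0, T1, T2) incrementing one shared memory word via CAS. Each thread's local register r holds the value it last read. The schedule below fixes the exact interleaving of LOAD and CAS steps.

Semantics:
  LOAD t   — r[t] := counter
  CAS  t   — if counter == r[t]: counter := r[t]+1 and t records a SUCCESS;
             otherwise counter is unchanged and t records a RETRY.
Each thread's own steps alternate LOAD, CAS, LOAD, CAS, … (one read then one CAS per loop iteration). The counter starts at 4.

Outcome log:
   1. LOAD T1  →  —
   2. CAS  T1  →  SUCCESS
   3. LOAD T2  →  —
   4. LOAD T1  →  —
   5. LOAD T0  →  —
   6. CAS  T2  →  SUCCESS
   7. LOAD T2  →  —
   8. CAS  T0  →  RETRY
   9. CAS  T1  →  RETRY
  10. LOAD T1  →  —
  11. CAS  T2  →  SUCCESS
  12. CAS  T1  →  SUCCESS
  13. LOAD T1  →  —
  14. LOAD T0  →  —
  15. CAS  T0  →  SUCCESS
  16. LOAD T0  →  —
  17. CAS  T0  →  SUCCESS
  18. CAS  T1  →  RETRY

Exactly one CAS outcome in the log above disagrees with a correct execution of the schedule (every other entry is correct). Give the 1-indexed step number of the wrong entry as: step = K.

step = 12

Reference trace:
#1 T1 reads 4
#2 T1 CAS(4→5) writes; counter now 5
#3 T2 reads 5
#4 T1 reads 5
#5 T0 reads 5
#6 T2 CAS(5→6) writes; counter now 6
#7 T2 reads 6
#8 T0 CAS(5→6) fails; counter now 6
#9 T1 CAS(5→6) fails; counter now 6
#10 T1 reads 6
#11 T2 CAS(6→7) writes; counter now 7
#12 T1 CAS(6→7) fails; counter now 7
#13 T1 reads 7
#14 T0 reads 7
#15 T0 CAS(7→8) writes; counter now 8
#16 T0 reads 8
#17 T0 CAS(8→9) writes; counter now 9
#18 T1 CAS(7→8) fails; counter now 9
Flip is step 12.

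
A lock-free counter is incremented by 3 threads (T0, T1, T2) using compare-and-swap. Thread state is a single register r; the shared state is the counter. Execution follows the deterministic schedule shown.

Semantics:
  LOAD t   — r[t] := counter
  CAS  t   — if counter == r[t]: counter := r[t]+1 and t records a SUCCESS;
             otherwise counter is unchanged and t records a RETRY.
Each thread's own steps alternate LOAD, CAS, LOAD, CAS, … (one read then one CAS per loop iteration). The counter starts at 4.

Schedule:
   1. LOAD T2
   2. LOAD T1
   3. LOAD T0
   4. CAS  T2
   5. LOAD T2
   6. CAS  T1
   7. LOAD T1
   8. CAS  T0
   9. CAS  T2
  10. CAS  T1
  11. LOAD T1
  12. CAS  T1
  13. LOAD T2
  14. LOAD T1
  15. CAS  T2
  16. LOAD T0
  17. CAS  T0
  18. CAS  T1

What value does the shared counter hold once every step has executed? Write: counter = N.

counter = 9

step 1: T2 LOAD ⇒ load; ctr=4 reg=4
step 2: T1 LOAD ⇒ load; ctr=4 reg=4
step 3: T0 LOAD ⇒ load; ctr=4 reg=4
step 4: T2 CAS ⇒ ok; ctr=5 reg=4
step 5: T2 LOAD ⇒ load; ctr=5 reg=5
step 6: T1 CAS ⇒ retry; ctr=5 reg=4
step 7: T1 LOAD ⇒ load; ctr=5 reg=5
step 8: T0 CAS ⇒ retry; ctr=5 reg=4
step 9: T2 CAS ⇒ ok; ctr=6 reg=5
step 10: T1 CAS ⇒ retry; ctr=6 reg=5
step 11: T1 LOAD ⇒ load; ctr=6 reg=6
step 12: T1 CAS ⇒ ok; ctr=7 reg=6
step 13: T2 LOAD ⇒ load; ctr=7 reg=7
step 14: T1 LOAD ⇒ load; ctr=7 reg=7
step 15: T2 CAS ⇒ ok; ctr=8 reg=7
step 16: T0 LOAD ⇒ load; ctr=8 reg=8
step 17: T0 CAS ⇒ ok; ctr=9 reg=8
step 18: T1 CAS ⇒ retry; ctr=9 reg=7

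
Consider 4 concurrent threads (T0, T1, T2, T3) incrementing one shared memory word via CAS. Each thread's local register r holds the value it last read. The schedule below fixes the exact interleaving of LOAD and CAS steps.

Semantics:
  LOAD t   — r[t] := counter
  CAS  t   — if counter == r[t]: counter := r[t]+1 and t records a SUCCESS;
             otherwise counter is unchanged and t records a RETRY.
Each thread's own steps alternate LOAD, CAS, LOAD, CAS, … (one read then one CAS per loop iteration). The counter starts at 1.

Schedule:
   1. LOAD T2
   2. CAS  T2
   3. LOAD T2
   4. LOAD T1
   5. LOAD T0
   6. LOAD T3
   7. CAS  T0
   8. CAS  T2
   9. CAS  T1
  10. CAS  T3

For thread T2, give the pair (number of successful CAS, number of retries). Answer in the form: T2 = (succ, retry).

T2 = (1, 1)

   1) LOAD T2:  M=1  r_T2=1
   2) CAS  T2:  M=2  r_T2=1 ✓
   3) LOAD T2:  M=2  r_T2=2
   4) LOAD T1:  M=2  r_T1=2
   5) LOAD T0:  M=2  r_T0=2
   6) LOAD T3:  M=2  r_T3=2
   7) CAS  T0:  M=3  r_T0=2 ✓
   8) CAS  T2:  M=3  r_T2=2 ✗
   9) CAS  T1:  M=3  r_T1=2 ✗
  10) CAS  T3:  M=3  r_T3=2 ✗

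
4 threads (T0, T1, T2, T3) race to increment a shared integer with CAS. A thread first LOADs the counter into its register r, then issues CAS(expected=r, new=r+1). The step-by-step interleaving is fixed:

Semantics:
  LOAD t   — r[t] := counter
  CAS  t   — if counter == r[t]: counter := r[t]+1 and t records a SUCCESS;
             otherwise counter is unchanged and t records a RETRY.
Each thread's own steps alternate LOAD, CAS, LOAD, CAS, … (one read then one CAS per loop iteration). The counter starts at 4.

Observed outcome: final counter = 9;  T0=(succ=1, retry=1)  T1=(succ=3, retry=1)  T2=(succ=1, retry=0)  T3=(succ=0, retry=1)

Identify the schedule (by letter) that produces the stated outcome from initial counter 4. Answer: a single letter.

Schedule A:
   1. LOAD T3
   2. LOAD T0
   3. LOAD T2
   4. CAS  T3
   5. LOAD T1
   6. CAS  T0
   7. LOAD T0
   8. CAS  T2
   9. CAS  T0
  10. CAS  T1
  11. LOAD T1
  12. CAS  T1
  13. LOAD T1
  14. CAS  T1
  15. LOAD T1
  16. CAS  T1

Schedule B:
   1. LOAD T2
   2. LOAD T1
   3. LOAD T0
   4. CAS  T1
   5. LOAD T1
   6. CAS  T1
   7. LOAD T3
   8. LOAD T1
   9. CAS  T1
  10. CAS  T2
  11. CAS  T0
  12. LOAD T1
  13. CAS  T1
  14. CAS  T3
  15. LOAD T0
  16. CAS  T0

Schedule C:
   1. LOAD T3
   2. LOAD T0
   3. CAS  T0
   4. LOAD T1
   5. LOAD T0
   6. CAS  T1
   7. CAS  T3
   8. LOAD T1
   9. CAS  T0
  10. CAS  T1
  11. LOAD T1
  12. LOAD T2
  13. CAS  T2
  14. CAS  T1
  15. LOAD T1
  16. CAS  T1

Simulating candidate C:
step 1: T3 LOAD ⇒ load; ctr=4 reg=4
step 2: T0 LOAD ⇒ load; ctr=4 reg=4
step 3: T0 CAS ⇒ ok; ctr=5 reg=4
step 4: T1 LOAD ⇒ load; ctr=5 reg=5
step 5: T0 LOAD ⇒ load; ctr=5 reg=5
step 6: T1 CAS ⇒ ok; ctr=6 reg=5
step 7: T3 CAS ⇒ retry; ctr=6 reg=4
step 8: T1 LOAD ⇒ load; ctr=6 reg=6
step 9: T0 CAS ⇒ retry; ctr=6 reg=5
step 10: T1 CAS ⇒ ok; ctr=7 reg=6
step 11: T1 LOAD ⇒ load; ctr=7 reg=7
step 12: T2 LOAD ⇒ load; ctr=7 reg=7
step 13: T2 CAS ⇒ ok; ctr=8 reg=7
step 14: T1 CAS ⇒ retry; ctr=8 reg=7
step 15: T1 LOAD ⇒ load; ctr=8 reg=8
step 16: T1 CAS ⇒ ok; ctr=9 reg=8

C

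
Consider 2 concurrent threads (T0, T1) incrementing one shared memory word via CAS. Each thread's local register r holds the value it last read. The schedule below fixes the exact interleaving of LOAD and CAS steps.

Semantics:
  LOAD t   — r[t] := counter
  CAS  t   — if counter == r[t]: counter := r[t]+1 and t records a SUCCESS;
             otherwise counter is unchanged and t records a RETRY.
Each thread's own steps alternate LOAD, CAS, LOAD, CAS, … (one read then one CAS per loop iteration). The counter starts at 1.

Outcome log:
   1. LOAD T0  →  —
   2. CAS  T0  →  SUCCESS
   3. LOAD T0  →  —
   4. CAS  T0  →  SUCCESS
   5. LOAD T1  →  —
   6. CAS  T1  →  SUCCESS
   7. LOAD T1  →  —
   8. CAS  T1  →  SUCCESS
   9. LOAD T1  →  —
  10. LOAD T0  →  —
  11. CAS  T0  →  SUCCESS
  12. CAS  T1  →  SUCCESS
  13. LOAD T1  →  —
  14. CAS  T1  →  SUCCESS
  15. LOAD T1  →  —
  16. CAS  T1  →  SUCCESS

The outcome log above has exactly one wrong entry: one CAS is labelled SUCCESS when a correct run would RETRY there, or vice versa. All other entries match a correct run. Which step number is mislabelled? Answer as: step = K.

Re-executing:
T0 LOAD — after: cnt=1, r=1 — load
T0 CAS — after: cnt=2, r=1 — ok
T0 LOAD — after: cnt=2, r=2 — load
T0 CAS — after: cnt=3, r=2 — ok
T1 LOAD — after: cnt=3, r=3 — load
T1 CAS — after: cnt=4, r=3 — ok
T1 LOAD — after: cnt=4, r=4 — load
T1 CAS — after: cnt=5, r=4 — ok
T1 LOAD — after: cnt=5, r=5 — load
T0 LOAD — after: cnt=5, r=5 — load
T0 CAS — after: cnt=6, r=5 — ok
T1 CAS — after: cnt=6, r=5 — retry
T1 LOAD — after: cnt=6, r=6 — load
T1 CAS — after: cnt=7, r=6 — ok
T1 LOAD — after: cnt=7, r=7 — load
T1 CAS — after: cnt=8, r=7 — ok
Mismatch at 12.

step = 12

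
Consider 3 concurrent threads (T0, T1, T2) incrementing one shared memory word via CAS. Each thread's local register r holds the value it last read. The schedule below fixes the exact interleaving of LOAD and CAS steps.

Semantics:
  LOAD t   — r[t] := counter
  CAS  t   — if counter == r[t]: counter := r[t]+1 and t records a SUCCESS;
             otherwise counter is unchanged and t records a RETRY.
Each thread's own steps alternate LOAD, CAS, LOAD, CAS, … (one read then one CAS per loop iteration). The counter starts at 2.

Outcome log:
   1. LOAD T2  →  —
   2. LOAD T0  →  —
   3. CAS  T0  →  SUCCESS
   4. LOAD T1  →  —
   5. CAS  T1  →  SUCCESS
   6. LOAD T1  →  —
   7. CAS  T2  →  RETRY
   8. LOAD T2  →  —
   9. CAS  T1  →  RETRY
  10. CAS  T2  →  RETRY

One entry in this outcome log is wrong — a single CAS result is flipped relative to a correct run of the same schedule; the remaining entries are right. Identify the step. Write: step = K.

step = 9

Re-executing:
[1] T2.load  rd  (counter 2, T2.r 2)
[2] T0.load  rd  (counter 2, T0.r 2)
[3] T0.cas  hit  (counter 3, T0.r 2)
[4] T1.load  rd  (counter 3, T1.r 3)
[5] T1.cas  hit  (counter 4, T1.r 3)
[6] T1.load  rd  (counter 4, T1.r 4)
[7] T2.cas  miss  (counter 4, T2.r 2)
[8] T2.load  rd  (counter 4, T2.r 4)
[9] T1.cas  hit  (counter 5, T1.r 4)
[10] T2.cas  miss  (counter 5, T2.r 4)
Mismatch at 9.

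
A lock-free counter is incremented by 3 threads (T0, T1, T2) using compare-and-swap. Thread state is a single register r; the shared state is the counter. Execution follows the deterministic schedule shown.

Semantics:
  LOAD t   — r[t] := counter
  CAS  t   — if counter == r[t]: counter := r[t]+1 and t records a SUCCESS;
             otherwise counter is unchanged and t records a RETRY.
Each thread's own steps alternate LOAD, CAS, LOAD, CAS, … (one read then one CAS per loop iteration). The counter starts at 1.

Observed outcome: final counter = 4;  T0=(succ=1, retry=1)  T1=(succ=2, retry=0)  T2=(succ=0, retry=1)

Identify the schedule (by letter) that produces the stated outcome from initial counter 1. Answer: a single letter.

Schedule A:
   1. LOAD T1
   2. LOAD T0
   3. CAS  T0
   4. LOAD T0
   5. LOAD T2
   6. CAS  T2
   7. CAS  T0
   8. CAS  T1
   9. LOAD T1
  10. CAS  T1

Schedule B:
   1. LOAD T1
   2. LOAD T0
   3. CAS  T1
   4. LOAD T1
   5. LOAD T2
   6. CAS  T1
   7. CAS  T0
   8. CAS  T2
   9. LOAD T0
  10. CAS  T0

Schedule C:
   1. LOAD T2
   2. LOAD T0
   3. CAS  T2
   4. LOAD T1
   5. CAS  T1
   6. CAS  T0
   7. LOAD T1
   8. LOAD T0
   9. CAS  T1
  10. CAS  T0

B

Simulating candidate B:
T1 LOAD — after: cnt=1, r=1 — load
T0 LOAD — after: cnt=1, r=1 — load
T1 CAS — after: cnt=2, r=1 — ok
T1 LOAD — after: cnt=2, r=2 — load
T2 LOAD — after: cnt=2, r=2 — load
T1 CAS — after: cnt=3, r=2 — ok
T0 CAS — after: cnt=3, r=1 — retry
T2 CAS — after: cnt=3, r=2 — retry
T0 LOAD — after: cnt=3, r=3 — load
T0 CAS — after: cnt=4, r=3 — ok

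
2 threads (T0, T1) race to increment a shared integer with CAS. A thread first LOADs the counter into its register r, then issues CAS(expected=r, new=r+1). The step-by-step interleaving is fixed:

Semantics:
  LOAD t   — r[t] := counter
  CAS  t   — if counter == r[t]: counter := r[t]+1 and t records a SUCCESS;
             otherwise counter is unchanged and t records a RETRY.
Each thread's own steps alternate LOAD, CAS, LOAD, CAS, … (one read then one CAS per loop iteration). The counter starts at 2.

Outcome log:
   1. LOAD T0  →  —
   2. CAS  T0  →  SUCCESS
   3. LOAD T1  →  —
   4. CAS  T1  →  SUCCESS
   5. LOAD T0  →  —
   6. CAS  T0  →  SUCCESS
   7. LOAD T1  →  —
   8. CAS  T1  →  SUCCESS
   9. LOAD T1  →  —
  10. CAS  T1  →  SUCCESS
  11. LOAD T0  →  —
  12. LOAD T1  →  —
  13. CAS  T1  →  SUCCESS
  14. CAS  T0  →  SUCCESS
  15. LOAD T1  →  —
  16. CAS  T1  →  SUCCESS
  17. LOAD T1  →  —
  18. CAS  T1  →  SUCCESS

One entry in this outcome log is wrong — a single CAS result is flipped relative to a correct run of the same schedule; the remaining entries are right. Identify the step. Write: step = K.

step = 14

Correct run:
#1 T0 reads 2
#2 T0 CAS(2→3) writes; counter now 3
#3 T1 reads 3
#4 T1 CAS(3→4) writes; counter now 4
#5 T0 reads 4
#6 T0 CAS(4→5) writes; counter now 5
#7 T1 reads 5
#8 T1 CAS(5→6) writes; counter now 6
#9 T1 reads 6
#10 T1 CAS(6→7) writes; counter now 7
#11 T0 reads 7
#12 T1 reads 7
#13 T1 CAS(7→8) writes; counter now 8
#14 T0 CAS(7→8) fails; counter now 8
#15 T1 reads 8
#16 T1 CAS(8→9) writes; counter now 9
#17 T1 reads 9
#18 T1 CAS(9→10) writes; counter now 10
Mismatch at 14.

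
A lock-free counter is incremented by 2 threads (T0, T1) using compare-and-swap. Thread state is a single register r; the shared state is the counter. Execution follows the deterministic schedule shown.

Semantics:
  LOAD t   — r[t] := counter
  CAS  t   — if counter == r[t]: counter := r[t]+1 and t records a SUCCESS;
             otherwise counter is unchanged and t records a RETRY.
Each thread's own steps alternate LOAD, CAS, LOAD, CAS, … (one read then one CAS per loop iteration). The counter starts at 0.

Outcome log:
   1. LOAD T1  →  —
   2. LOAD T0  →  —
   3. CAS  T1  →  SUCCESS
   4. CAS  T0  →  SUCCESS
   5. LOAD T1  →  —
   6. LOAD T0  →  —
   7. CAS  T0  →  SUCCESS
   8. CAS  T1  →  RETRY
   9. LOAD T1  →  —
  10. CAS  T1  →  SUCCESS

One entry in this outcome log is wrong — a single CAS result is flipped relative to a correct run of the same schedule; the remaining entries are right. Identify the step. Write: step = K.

step = 4

Correct run:
1. LOAD T1 → mem=0 r[T1]=0 [LOAD]
2. LOAD T0 → mem=0 r[T0]=0 [LOAD]
3. CAS T1 → mem=1 r[T1]=0 [OK]
4. CAS T0 → mem=1 r[T0]=0 [RETRY]
5. LOAD T1 → mem=1 r[T1]=1 [LOAD]
6. LOAD T0 → mem=1 r[T0]=1 [LOAD]
7. CAS T0 → mem=2 r[T0]=1 [OK]
8. CAS T1 → mem=2 r[T1]=1 [RETRY]
9. LOAD T1 → mem=2 r[T1]=2 [LOAD]
10. CAS T1 → mem=3 r[T1]=2 [OK]
Flip is step 4.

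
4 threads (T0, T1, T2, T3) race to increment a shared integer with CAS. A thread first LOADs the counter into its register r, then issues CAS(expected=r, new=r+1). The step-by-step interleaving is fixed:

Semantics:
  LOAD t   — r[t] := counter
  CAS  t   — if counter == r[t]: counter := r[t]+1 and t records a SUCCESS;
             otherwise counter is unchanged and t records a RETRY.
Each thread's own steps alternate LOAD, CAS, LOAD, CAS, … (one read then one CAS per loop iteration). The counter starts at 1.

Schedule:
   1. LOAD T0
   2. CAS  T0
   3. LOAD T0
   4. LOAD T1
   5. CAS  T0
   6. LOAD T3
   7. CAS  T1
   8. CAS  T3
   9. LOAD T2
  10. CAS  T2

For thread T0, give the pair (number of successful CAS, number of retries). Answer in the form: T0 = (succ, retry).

1. LOAD T0 → mem=1 r[T0]=1 [LOAD]
2. CAS T0 → mem=2 r[T0]=1 [OK]
3. LOAD T0 → mem=2 r[T0]=2 [LOAD]
4. LOAD T1 → mem=2 r[T1]=2 [LOAD]
5. CAS T0 → mem=3 r[T0]=2 [OK]
6. LOAD T3 → mem=3 r[T3]=3 [LOAD]
7. CAS T1 → mem=3 r[T1]=2 [RETRY]
8. CAS T3 → mem=4 r[T3]=3 [OK]
9. LOAD T2 → mem=4 r[T2]=4 [LOAD]
10. CAS T2 → mem=5 r[T2]=4 [OK]

T0 = (2, 0)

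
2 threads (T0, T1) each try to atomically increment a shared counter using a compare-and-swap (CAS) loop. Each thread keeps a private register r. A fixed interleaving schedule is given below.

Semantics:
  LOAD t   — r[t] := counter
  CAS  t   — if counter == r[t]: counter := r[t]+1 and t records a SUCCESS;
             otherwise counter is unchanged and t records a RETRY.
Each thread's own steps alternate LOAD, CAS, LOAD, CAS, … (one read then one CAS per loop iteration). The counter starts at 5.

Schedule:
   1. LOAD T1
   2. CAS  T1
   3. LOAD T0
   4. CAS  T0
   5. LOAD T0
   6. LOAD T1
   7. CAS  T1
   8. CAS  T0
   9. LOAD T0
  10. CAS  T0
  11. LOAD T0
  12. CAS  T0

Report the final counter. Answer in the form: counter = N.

T1 LOAD — after: cnt=5, r=5 — load
T1 CAS — after: cnt=6, r=5 — ok
T0 LOAD — after: cnt=6, r=6 — load
T0 CAS — after: cnt=7, r=6 — ok
T0 LOAD — after: cnt=7, r=7 — load
T1 LOAD — after: cnt=7, r=7 — load
T1 CAS — after: cnt=8, r=7 — ok
T0 CAS — after: cnt=8, r=7 — retry
T0 LOAD — after: cnt=8, r=8 — load
T0 CAS — after: cnt=9, r=8 — ok
T0 LOAD — after: cnt=9, r=9 — load
T0 CAS — after: cnt=10, r=9 — ok

counter = 10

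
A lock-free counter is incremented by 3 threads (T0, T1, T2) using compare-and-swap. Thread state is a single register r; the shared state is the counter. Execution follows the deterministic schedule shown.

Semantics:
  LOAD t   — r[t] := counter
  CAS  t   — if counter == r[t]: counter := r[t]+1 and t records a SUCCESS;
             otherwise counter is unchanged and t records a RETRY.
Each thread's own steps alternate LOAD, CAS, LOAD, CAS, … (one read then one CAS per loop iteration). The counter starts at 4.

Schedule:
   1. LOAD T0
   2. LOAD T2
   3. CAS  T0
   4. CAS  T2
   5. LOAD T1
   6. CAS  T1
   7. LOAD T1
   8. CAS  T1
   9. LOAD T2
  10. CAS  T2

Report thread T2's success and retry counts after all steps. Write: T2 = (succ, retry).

T2 = (1, 1)

1. LOAD T0 → mem=4 r[T0]=4 [LOAD]
2. LOAD T2 → mem=4 r[T2]=4 [LOAD]
3. CAS T0 → mem=5 r[T0]=4 [OK]
4. CAS T2 → mem=5 r[T2]=4 [RETRY]
5. LOAD T1 → mem=5 r[T1]=5 [LOAD]
6. CAS T1 → mem=6 r[T1]=5 [OK]
7. LOAD T1 → mem=6 r[T1]=6 [LOAD]
8. CAS T1 → mem=7 r[T1]=6 [OK]
9. LOAD T2 → mem=7 r[T2]=7 [LOAD]
10. CAS T2 → mem=8 r[T2]=7 [OK]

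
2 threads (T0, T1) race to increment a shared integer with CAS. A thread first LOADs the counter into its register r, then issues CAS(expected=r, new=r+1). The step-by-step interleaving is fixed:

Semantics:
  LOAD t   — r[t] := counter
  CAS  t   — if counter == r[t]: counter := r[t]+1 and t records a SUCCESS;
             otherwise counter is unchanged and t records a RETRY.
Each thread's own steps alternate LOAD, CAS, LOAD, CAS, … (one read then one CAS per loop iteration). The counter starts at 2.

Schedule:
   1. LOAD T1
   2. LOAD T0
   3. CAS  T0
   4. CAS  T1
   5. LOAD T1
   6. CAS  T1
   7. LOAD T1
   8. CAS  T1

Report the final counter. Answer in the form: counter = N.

counter = 5

1. LOAD T1 → mem=2 r[T1]=2 [LOAD]
2. LOAD T0 → mem=2 r[T0]=2 [LOAD]
3. CAS T0 → mem=3 r[T0]=2 [OK]
4. CAS T1 → mem=3 r[T1]=2 [RETRY]
5. LOAD T1 → mem=3 r[T1]=3 [LOAD]
6. CAS T1 → mem=4 r[T1]=3 [OK]
7. LOAD T1 → mem=4 r[T1]=4 [LOAD]
8. CAS T1 → mem=5 r[T1]=4 [OK]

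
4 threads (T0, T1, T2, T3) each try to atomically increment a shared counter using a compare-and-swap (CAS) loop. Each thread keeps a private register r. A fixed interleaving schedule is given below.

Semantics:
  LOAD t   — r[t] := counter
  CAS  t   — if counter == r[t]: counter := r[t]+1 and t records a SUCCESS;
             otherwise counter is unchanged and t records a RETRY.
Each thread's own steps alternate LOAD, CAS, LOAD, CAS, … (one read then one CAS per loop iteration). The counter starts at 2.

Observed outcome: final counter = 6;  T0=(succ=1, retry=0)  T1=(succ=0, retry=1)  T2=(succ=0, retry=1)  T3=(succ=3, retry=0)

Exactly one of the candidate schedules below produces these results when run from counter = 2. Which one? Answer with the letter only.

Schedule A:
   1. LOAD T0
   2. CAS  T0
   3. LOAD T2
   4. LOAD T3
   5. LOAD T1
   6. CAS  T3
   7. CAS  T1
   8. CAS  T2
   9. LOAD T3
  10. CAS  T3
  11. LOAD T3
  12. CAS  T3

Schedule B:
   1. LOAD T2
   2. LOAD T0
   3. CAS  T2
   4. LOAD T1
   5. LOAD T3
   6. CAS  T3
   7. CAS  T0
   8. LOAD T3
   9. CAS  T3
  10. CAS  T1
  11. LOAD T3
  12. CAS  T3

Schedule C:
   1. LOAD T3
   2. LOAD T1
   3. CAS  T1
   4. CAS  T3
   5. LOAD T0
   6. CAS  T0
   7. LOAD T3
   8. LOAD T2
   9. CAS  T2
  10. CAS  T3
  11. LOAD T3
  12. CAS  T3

A

Simulating candidate A:
T0 LOAD — after: cnt=2, r=2 — load
T0 CAS — after: cnt=3, r=2 — ok
T2 LOAD — after: cnt=3, r=3 — load
T3 LOAD — after: cnt=3, r=3 — load
T1 LOAD — after: cnt=3, r=3 — load
T3 CAS — after: cnt=4, r=3 — ok
T1 CAS — after: cnt=4, r=3 — retry
T2 CAS — after: cnt=4, r=3 — retry
T3 LOAD — after: cnt=4, r=4 — load
T3 CAS — after: cnt=5, r=4 — ok
T3 LOAD — after: cnt=5, r=5 — load
T3 CAS — after: cnt=6, r=5 — ok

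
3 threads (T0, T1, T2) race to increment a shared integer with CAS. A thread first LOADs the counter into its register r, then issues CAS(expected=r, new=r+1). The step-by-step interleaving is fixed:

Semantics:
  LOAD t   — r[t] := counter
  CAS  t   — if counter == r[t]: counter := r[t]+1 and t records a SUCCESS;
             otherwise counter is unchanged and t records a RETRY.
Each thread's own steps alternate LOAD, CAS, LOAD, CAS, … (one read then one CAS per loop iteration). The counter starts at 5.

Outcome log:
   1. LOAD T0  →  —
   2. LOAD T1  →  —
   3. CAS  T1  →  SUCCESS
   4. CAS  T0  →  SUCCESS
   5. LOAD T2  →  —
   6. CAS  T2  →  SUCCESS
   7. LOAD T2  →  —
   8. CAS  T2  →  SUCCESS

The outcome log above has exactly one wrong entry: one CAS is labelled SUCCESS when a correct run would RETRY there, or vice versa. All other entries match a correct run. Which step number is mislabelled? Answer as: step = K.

step = 4

Reference trace:
step 1: T0 LOAD ⇒ load; ctr=5 reg=5
step 2: T1 LOAD ⇒ load; ctr=5 reg=5
step 3: T1 CAS ⇒ ok; ctr=6 reg=5
step 4: T0 CAS ⇒ retry; ctr=6 reg=5
step 5: T2 LOAD ⇒ load; ctr=6 reg=6
step 6: T2 CAS ⇒ ok; ctr=7 reg=6
step 7: T2 LOAD ⇒ load; ctr=7 reg=7
step 8: T2 CAS ⇒ ok; ctr=8 reg=7
Log disagrees first at step 4.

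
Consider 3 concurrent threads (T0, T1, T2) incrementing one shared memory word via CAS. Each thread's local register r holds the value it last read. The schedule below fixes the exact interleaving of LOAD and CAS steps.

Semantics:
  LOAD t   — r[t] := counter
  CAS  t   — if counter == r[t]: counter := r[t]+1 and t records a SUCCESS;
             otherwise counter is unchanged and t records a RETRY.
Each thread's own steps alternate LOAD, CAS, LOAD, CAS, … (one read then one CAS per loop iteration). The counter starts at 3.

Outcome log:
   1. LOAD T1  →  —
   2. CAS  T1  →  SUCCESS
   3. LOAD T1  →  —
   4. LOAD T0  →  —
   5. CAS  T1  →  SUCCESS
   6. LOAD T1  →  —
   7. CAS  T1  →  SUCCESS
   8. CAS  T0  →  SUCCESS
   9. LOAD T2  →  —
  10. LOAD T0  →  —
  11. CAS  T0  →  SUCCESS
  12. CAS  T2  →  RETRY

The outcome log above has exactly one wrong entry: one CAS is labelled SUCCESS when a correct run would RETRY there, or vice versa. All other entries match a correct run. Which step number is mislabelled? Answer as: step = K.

step = 8

Reference trace:
[1] T1.load  rd  (counter 3, T1.r 3)
[2] T1.cas  hit  (counter 4, T1.r 3)
[3] T1.load  rd  (counter 4, T1.r 4)
[4] T0.load  rd  (counter 4, T0.r 4)
[5] T1.cas  hit  (counter 5, T1.r 4)
[6] T1.load  rd  (counter 5, T1.r 5)
[7] T1.cas  hit  (counter 6, T1.r 5)
[8] T0.cas  miss  (counter 6, T0.r 4)
[9] T2.load  rd  (counter 6, T2.r 6)
[10] T0.load  rd  (counter 6, T0.r 6)
[11] T0.cas  hit  (counter 7, T0.r 6)
[12] T2.cas  miss  (counter 7, T2.r 6)
Mismatch at 8.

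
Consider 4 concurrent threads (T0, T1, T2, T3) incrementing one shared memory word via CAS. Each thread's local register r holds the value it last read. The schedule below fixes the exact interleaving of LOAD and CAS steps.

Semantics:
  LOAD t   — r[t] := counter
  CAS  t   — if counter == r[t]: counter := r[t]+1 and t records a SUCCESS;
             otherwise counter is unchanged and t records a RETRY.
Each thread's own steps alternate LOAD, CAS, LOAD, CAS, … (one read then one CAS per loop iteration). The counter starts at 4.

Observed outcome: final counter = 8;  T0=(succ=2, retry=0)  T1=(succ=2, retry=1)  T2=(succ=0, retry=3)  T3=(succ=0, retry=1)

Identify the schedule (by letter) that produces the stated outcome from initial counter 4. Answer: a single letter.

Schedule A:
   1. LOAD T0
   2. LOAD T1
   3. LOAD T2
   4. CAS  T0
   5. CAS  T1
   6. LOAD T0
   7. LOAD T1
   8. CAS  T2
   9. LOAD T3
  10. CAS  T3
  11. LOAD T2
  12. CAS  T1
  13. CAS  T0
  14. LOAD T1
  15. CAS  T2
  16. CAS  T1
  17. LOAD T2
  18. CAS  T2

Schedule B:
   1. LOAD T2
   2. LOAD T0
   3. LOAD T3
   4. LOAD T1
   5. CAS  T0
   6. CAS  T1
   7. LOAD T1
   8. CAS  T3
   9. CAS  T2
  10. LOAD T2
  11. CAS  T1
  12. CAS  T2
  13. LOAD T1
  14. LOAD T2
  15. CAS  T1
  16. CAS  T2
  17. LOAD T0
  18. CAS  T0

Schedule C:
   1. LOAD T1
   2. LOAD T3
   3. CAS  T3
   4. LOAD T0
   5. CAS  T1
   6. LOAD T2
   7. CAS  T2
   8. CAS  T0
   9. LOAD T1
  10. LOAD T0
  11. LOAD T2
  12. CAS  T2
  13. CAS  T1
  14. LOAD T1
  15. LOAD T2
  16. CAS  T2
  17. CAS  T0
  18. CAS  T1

Run B:
step 1: T2 LOAD ⇒ load; ctr=4 reg=4
step 2: T0 LOAD ⇒ load; ctr=4 reg=4
step 3: T3 LOAD ⇒ load; ctr=4 reg=4
step 4: T1 LOAD ⇒ load; ctr=4 reg=4
step 5: T0 CAS ⇒ ok; ctr=5 reg=4
step 6: T1 CAS ⇒ retry; ctr=5 reg=4
step 7: T1 LOAD ⇒ load; ctr=5 reg=5
step 8: T3 CAS ⇒ retry; ctr=5 reg=4
step 9: T2 CAS ⇒ retry; ctr=5 reg=4
step 10: T2 LOAD ⇒ load; ctr=5 reg=5
step 11: T1 CAS ⇒ ok; ctr=6 reg=5
step 12: T2 CAS ⇒ retry; ctr=6 reg=5
step 13: T1 LOAD ⇒ load; ctr=6 reg=6
step 14: T2 LOAD ⇒ load; ctr=6 reg=6
step 15: T1 CAS ⇒ ok; ctr=7 reg=6
step 16: T2 CAS ⇒ retry; ctr=7 reg=6
step 17: T0 LOAD ⇒ load; ctr=7 reg=7
step 18: T0 CAS ⇒ ok; ctr=8 reg=7

B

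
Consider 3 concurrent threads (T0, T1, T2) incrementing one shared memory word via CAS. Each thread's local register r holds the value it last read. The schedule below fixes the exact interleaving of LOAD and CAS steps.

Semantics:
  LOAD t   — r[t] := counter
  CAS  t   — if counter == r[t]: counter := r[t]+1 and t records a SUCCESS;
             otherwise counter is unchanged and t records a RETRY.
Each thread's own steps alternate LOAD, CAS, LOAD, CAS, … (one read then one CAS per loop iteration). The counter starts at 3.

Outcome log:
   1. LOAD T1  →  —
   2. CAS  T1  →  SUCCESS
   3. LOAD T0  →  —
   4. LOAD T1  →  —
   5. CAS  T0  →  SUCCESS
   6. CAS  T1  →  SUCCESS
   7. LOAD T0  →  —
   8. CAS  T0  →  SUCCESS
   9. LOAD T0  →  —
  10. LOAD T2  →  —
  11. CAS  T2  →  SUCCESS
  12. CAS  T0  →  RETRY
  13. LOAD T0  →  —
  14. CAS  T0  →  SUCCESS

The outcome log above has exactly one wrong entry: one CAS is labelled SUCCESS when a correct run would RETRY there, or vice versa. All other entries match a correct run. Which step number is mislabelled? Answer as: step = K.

step = 6

Re-executing:
   1) LOAD T1:  M=3  r_T1=3
   2) CAS  T1:  M=4  r_T1=3 ✓
   3) LOAD T0:  M=4  r_T0=4
   4) LOAD T1:  M=4  r_T1=4
   5) CAS  T0:  M=5  r_T0=4 ✓
   6) CAS  T1:  M=5  r_T1=4 ✗
   7) LOAD T0:  M=5  r_T0=5
   8) CAS  T0:  M=6  r_T0=5 ✓
   9) LOAD T0:  M=6  r_T0=6
  10) LOAD T2:  M=6  r_T2=6
  11) CAS  T2:  M=7  r_T2=6 ✓
  12) CAS  T0:  M=7  r_T0=6 ✗
  13) LOAD T0:  M=7  r_T0=7
  14) CAS  T0:  M=8  r_T0=7 ✓
Flip is step 6.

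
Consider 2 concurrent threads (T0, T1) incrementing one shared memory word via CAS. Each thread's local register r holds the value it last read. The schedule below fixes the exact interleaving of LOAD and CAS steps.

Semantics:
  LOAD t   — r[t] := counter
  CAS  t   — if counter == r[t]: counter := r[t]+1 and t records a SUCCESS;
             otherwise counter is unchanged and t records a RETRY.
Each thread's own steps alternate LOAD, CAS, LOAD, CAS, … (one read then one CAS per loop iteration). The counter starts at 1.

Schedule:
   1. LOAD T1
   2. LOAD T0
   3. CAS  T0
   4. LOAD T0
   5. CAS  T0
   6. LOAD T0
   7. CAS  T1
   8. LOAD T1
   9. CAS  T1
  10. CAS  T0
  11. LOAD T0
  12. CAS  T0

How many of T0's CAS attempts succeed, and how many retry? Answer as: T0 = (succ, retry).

#1 T1 reads 1
#2 T0 reads 1
#3 T0 CAS(1→2) writes; counter now 2
#4 T0 reads 2
#5 T0 CAS(2→3) writes; counter now 3
#6 T0 reads 3
#7 T1 CAS(1→2) fails; counter now 3
#8 T1 reads 3
#9 T1 CAS(3→4) writes; counter now 4
#10 T0 CAS(3→4) fails; counter now 4
#11 T0 reads 4
#12 T0 CAS(4→5) writes; counter now 5

T0 = (3, 1)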